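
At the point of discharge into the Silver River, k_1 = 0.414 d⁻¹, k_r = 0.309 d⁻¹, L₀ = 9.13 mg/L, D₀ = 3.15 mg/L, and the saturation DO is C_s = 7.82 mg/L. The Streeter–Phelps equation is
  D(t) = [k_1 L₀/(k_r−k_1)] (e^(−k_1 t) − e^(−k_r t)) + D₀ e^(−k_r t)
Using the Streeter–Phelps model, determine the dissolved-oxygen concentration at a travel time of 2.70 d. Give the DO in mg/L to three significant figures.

DO ≈ 2.59 mg/L

k_1 L₀/(k_r−k_1) = 0.414×9.13/(0.309−0.414) = 3.780/-0.1050 = -36.00 mg/L.
e^(−k_1 t) = e^(−0.414×2.700) = 0.3270; e^(−k_r t) = e^(−0.309×2.700) = 0.4342.
D = -36.00 × (0.3270 − 0.4342) + 3.15 × 0.4342 = 3.858 + 1.368 = 5.226 mg/L.
DO = C_s − D = 7.82 − 5.226 = 2.594 mg/L.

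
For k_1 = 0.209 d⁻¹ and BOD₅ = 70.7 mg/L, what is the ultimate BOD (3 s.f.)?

BOD₅ = L₀(1 − e^(−5k_1)) ⇒ L₀ = BOD₅ / (1 − e^(−5×0.209))
= 70.7 / (1 − 0.3517) = 70.7 / 0.6483 = 109.1 mg/L.

L₀ ≈ 109 mg/L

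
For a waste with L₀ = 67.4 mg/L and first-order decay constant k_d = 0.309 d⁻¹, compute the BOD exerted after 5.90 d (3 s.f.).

y_t = L₀(1 − e^(−k_d t)) = 67.4 × (1 − e^(−0.309×5.90))
= 67.4 × (1 − 0.1615) = 67.4 × 0.8385 = 56.51 mg/L.

y ≈ 56.5 mg/L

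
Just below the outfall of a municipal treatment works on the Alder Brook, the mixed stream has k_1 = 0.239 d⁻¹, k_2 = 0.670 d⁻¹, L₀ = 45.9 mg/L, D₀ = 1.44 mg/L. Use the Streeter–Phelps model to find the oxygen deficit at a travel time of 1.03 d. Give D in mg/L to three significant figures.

k_1 L₀/(k_2−k_1) = 0.239×45.9/(0.670−0.239) = 10.97/0.4310 = 25.45 mg/L.
e^(−k_1 t) = e^(−0.239×1.030) = 0.7818; e^(−k_2 t) = e^(−0.670×1.030) = 0.5015.
D = 25.45 × (0.7818 − 0.5015) + 1.44 × 0.5015 = 7.133 + 0.7222 = 7.856 mg/L.

D ≈ 7.86 mg/L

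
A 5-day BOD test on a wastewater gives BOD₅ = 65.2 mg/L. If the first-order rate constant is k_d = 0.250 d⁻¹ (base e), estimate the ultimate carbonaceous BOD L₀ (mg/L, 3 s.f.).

BOD₅ = L₀(1 − e^(−5k_d)) ⇒ L₀ = BOD₅ / (1 − e^(−5×0.250))
= 65.2 / (1 − 0.2865) = 65.2 / 0.7135 = 91.38 mg/L.

L₀ ≈ 91.4 mg/L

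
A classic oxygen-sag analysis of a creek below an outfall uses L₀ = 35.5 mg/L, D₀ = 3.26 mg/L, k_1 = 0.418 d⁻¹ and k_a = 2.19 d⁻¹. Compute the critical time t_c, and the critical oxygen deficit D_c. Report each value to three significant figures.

t_c = [1/(k_a−k_1)] ln[(k_a/k_1)(1 − D₀(k_a−k_1)/(k_1 L₀))]
= [1/(2.19−0.418)] ln[(2.19/0.418)(1 − 3.26×1.772/(0.418×35.5))]
= (1/1.772) ln[5.239 × 0.6107] = 0.5643 × ln(3.200) = 0.5643 × 1.163 = 0.6563 d.
D_c = (k_1/k_a) L₀ e^(−k_1 t_c) = (0.418/2.19) × 35.5 × e^(−0.418×0.6563) = 0.1909 × 35.5 × 0.7601 = 5.150 mg/L.

t_c ≈ 0.656 d; D_c ≈ 5.15 mg/L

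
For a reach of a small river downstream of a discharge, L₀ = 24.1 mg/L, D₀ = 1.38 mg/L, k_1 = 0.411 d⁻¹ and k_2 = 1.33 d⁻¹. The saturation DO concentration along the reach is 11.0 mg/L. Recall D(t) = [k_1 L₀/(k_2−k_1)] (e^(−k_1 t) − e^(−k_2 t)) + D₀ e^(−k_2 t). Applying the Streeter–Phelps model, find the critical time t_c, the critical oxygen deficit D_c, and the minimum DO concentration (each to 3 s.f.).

t_c ≈ 1.13 d; D_c ≈ 4.68 mg/L; min DO ≈ 6.32 mg/L

t_c = [1/(k_2−k_1)] ln[(k_2/k_1)(1 − D₀(k_2−k_1)/(k_1 L₀))]
= [1/(1.33−0.411)] ln[(1.33/0.411)(1 − 1.38×0.9190/(0.411×24.1))]
= (1/0.9190) ln[3.236 × 0.8720] = 1.088 × ln(2.822) = 1.088 × 1.037 = 1.129 d.
D_c = (k_1/k_2) L₀ e^(−k_1 t_c) = (0.411/1.33) × 24.1 × e^(−0.411×1.129) = 0.3090 × 24.1 × 0.6288 = 4.683 mg/L.
Minimum DO = C_s − D_c = 11.0 − 4.683 = 6.317 mg/L.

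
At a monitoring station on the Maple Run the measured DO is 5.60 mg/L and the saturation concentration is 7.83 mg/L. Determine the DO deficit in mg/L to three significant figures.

D ≈ 2.23 mg/L

D = C_s − C = 7.83 − 5.60 = 2.23 mg/L.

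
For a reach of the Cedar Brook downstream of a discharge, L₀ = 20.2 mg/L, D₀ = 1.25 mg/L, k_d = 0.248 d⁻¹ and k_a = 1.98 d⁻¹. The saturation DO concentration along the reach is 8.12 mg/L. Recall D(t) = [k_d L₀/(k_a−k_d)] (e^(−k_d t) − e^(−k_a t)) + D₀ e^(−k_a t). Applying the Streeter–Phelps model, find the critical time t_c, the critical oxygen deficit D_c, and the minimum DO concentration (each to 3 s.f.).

At the critical point dD/dt = 0, so k_d L₀ e^(−k_d t) = k_a D. Substituting D(t) from the Streeter–Phelps equation and solving for t gives
t_c = ln[(k_a/k_d)(1 − D₀(k_a−k_d)/(k_d L₀))] / (k_a−k_d).
Here k_a−k_d = 1.732 d⁻¹ and 1 − D₀(k_a−k_d)/(k_d L₀) = 1 − 1.25×1.732/(0.248×20.2) = 0.5678, so
t_c = ln(7.984 × 0.5678) / 1.732 = 1.511 / 1.732 = 0.8727 d.
D_c = (k_d/k_a) L₀ e^(−k_d t_c) = (0.248/1.98) × 20.2 × e^(−0.248×0.8727) = 0.1253 × 20.2 × 0.8054 = 2.038 mg/L.
Minimum DO = C_s − D_c = 8.12 − 2.038 = 6.082 mg/L.

t_c ≈ 0.873 d; D_c ≈ 2.04 mg/L; min DO ≈ 6.08 mg/L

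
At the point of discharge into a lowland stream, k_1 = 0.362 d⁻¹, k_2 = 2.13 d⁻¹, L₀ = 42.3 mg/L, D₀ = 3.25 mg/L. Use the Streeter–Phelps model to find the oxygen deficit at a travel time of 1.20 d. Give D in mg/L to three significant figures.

k_1 L₀/(k_2−k_1) = 0.362×42.3/(2.13−0.362) = 15.31/1.768 = 8.661 mg/L.
e^(−k_1 t) = e^(−0.362×1.200) = 0.6477; e^(−k_2 t) = e^(−2.13×1.200) = 0.07761.
D = 8.661 × (0.6477 − 0.07761) + 3.25 × 0.07761 = 4.937 + 0.2522 = 5.189 mg/L.

D ≈ 5.19 mg/L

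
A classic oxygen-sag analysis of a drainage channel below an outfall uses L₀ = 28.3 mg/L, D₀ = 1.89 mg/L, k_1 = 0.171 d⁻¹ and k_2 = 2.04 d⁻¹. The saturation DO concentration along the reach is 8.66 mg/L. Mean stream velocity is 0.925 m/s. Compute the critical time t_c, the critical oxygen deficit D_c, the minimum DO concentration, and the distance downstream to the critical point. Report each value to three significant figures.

t_c ≈ 0.626 d; D_c ≈ 2.13 mg/L; min DO ≈ 6.53 mg/L; x_c ≈ 50.0 km

At the critical point dD/dt = 0, so k_1 L₀ e^(−k_1 t) = k_2 D. Substituting D(t) from the Streeter–Phelps equation and solving for t gives
t_c = ln[(k_2/k_1)(1 − D₀(k_2−k_1)/(k_1 L₀))] / (k_2−k_1).
Here k_2−k_1 = 1.869 d⁻¹ and 1 − D₀(k_2−k_1)/(k_1 L₀) = 1 − 1.89×1.869/(0.171×28.3) = 0.2701, so
t_c = ln(11.93 × 0.2701) / 1.869 = 1.170 / 1.869 = 0.6260 d.
L(t_c) = L₀ e^(−k_1 t_c) = 28.3 × 0.8985 = 25.43 mg/L, and at the critical point k_2 D_c = k_1 L, so D_c = (0.171/2.04) × 25.43 = 2.131 mg/L.
Minimum DO = C_s − D_c = 8.66 − 2.131 = 6.529 mg/L.
x_c = v t_c = 0.925 m/s × 0.6260 d × 86400 s/d = 50030 m ≈ 50.0 km.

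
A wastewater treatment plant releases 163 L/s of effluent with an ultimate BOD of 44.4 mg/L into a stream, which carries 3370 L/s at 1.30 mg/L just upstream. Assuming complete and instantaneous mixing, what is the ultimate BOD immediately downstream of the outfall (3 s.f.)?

3.29 mg/L

Flow-weighted mixing: C = (Q_r C_r + Q_w C_w)/(Q_r + Q_w)
= (3370×1.30 + 163×44.4)/(3370 + 163) = 11620/3533 = 3.288 mg/L.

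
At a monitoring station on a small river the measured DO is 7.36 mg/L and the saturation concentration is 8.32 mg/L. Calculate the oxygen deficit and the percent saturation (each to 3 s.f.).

D = C_s − C = 8.32 − 7.36 = 0.960 mg/L.
% saturation = 7.36/8.32 × 100 = 88.5 %.

D ≈ 0.960 mg/L; 88.5 % saturation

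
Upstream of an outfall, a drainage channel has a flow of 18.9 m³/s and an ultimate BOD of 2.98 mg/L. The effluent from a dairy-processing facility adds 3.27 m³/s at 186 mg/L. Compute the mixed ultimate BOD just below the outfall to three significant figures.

30.0 mg/L

Flow-weighted mixing: C = (Q_r C_r + Q_w C_w)/(Q_r + Q_w)
= (18.9×2.98 + 3.27×186)/(18.9 + 3.27) = 664.5/22.17 = 29.97 mg/L.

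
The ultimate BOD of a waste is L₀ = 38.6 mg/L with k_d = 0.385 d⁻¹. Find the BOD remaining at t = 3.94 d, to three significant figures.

L_t = L₀ e^(−k_d t) = 38.6 × e^(−0.385×3.94) = 38.6 × 0.2194 = 8.468 mg/L.

L ≈ 8.47 mg/L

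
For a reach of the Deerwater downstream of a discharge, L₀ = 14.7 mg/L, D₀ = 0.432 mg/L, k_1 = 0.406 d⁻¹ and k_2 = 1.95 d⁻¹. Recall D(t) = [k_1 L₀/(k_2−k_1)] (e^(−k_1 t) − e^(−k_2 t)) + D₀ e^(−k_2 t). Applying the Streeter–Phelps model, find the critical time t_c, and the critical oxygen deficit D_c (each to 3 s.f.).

t_c ≈ 0.940 d; D_c ≈ 2.09 mg/L

With k_2/k_1 = 4.803 and 1 − D₀(k_2−k_1)/(k_1 L₀) = 0.8882,
t_c = ln(4.803 × 0.8882) / (1.95 − 0.406) = ln(4.266) / 1.544 = 1.451/1.544 = 0.9396 d.
L(t_c) = L₀ e^(−k_1 t_c) = 14.7 × 0.6829 = 10.04 mg/L, and at the critical point k_2 D_c = k_1 L, so D_c = (0.406/1.95) × 10.04 = 2.090 mg/L.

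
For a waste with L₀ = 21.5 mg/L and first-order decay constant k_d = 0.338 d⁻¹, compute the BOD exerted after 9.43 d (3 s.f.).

y ≈ 20.6 mg/L

y_t = L₀(1 − e^(−k_d t)) = 21.5 × (1 − e^(−0.338×9.43))
= 21.5 × (1 − 0.04128) = 21.5 × 0.9587 = 20.61 mg/L.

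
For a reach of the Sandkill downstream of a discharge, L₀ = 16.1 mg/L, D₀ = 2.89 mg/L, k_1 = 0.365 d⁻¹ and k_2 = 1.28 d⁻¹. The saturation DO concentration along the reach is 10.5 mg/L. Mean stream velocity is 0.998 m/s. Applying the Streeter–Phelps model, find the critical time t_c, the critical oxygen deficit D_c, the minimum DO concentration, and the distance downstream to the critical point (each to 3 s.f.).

t_c ≈ 0.718 d; D_c ≈ 3.53 mg/L; min DO ≈ 6.97 mg/L; x_c ≈ 61.9 km

t_c = [1/(k_2−k_1)] ln[(k_2/k_1)(1 − D₀(k_2−k_1)/(k_1 L₀))]
= [1/(1.28−0.365)] ln[(1.28/0.365)(1 − 2.89×0.9150/(0.365×16.1))]
= (1/0.9150) ln[3.507 × 0.5500] = 1.093 × ln(1.929) = 1.093 × 0.6569 = 0.7179 d.
D_c = (k_1/k_2) L₀ e^(−k_1 t_c) = (0.365/1.28) × 16.1 × e^(−0.365×0.7179) = 0.2852 × 16.1 × 0.7695 = 3.533 mg/L.
Minimum DO = C_s − D_c = 10.5 − 3.533 = 6.967 mg/L.
x_c = v t_c = 0.998 m/s × 0.7179 d × 86400 s/d = 61900 m ≈ 61.9 km.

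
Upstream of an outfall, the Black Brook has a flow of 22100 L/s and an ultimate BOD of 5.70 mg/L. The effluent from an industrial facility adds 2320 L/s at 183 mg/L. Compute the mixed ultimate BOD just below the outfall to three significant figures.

Flow-weighted mixing: C = (Q_r C_r + Q_w C_w)/(Q_r + Q_w)
= (22100×5.70 + 2320×183)/(22100 + 2320) = 550500/24420 = 22.54 mg/L.

22.5 mg/L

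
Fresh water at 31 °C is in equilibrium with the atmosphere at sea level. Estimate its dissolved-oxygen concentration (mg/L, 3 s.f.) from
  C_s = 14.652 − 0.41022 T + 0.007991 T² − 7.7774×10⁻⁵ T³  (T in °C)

C_s = 14.652 − 0.41022×31 + 0.007991×31² − 7.7774×10⁻⁵×31³ = 7.298 mg/L.

C_s ≈ 7.30 mg/L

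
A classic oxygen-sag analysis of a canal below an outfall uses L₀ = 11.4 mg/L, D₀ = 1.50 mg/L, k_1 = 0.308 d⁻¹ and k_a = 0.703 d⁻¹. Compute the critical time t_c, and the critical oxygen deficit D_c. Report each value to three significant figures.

With k_a/k_1 = 2.282 and 1 − D₀(k_a−k_1)/(k_1 L₀) = 0.8313,
t_c = ln(2.282 × 0.8313) / (0.703 − 0.308) = ln(1.897) / 0.3950 = 0.6404/0.3950 = 1.621 d.
D_c = (k_1/k_a) L₀ e^(−k_1 t_c) = (0.308/0.703) × 11.4 × e^(−0.308×1.621) = 0.4381 × 11.4 × 0.6069 = 3.031 mg/L.

t_c ≈ 1.62 d; D_c ≈ 3.03 mg/L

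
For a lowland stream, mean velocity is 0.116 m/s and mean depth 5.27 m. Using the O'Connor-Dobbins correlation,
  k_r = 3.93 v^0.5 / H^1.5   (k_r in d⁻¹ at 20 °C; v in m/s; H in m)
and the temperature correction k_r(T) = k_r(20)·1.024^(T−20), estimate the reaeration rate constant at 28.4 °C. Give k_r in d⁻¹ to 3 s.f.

k_r(20) = 3.93 × 0.116^0.5 / 5.27^1.5 = 3.93 × 0.3406 / 12.10 = 0.1106 d⁻¹.
k_r(28.4) = 0.1106 × 1.024^(28.4−20) = 0.1106 × 1.220 = 0.1350 d⁻¹.

k_r ≈ 0.135 d⁻¹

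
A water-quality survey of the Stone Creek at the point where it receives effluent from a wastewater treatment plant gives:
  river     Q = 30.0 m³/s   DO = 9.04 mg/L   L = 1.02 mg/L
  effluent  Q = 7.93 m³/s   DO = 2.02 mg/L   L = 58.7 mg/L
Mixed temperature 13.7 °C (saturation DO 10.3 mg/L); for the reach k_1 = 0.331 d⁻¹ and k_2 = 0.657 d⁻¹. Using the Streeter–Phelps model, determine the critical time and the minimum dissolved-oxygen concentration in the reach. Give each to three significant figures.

t_c ≈ 1.40 d; minimum DO ≈ 6.15 mg/L

Mixed DO = (30.0×9.04 + 7.93×2.02)/(30.0+7.93) = 287.2/37.93 = 7.572 mg/L.
Mixed L₀ = (30.0×1.02 + 7.93×58.7)/(37.93) = 496.1/37.93 = 13.08 mg/L.
Initial deficit D₀ = C_s − DO₀ = 10.3 − 7.572 = 2.728 mg/L.
t_c = (1/0.3260) ln[(0.657/0.331)(1 − 2.728×0.3260/(0.331×13.08))] = 3.067 × ln(1.577) = 1.398 d.
D_c = (0.331/0.657) × 13.08 × e^(−0.331×1.398) = 0.5038 × 13.08 × 0.6296 = 4.149 mg/L.
Minimum DO = 10.3 − 4.149 = 6.151 mg/L.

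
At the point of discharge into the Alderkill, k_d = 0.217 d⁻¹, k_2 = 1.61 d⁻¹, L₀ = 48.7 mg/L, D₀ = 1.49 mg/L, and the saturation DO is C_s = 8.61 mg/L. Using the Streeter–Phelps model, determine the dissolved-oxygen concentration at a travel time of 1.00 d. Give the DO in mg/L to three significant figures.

k_d L₀/(k_2−k_d) = 0.217×48.7/(1.61−0.217) = 10.57/1.393 = 7.586 mg/L.
e^(−k_d t) = e^(−0.217×1.000) = 0.8049; e^(−k_2 t) = e^(−1.61×1.000) = 0.1999.
D = 7.586 × (0.8049 − 0.1999) + 1.49 × 0.1999 = 4.590 + 0.2978 = 4.888 mg/L.
DO = C_s − D = 8.61 − 4.888 = 3.722 mg/L.

DO ≈ 3.72 mg/L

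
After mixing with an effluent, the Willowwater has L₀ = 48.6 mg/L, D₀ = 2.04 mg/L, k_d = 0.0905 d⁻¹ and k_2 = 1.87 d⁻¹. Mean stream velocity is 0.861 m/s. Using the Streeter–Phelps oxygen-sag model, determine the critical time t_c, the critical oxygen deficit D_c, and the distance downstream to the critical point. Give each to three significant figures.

t_c ≈ 0.721 d; D_c ≈ 2.20 mg/L; x_c ≈ 53.6 km

t_c = [1/(k_2−k_d)] ln[(k_2/k_d)(1 − D₀(k_2−k_d)/(k_d L₀))]
= [1/(1.87−0.0905)] ln[(1.87/0.0905)(1 − 2.04×1.780/(0.0905×48.6))]
= (1/1.780) ln[20.66 × 0.1746] = 0.5620 × ln(3.609) = 0.5620 × 1.283 = 0.7212 d.
D_c = (k_d/k_2) L₀ e^(−k_d t_c) = (0.0905/1.87) × 48.6 × e^(−0.0905×0.7212) = 0.04840 × 48.6 × 0.9368 = 2.203 mg/L.
x_c = v t_c = 0.861 m/s × 0.7212 d × 86400 s/d = 53650 m ≈ 53.6 km.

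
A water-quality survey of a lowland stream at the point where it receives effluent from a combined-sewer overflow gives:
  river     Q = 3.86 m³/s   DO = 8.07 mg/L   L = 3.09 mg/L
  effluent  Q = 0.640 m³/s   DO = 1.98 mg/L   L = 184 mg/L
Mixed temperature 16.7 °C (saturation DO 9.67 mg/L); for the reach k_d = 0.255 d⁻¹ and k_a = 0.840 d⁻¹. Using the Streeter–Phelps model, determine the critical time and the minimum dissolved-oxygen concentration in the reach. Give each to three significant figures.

t_c ≈ 1.66 d; minimum DO ≈ 3.95 mg/L

Mixed DO = (3.86×8.07 + 0.640×1.98)/(3.86+0.640) = 32.42/4.500 = 7.204 mg/L.
Mixed L₀ = (3.86×3.09 + 0.640×184)/(4.500) = 129.7/4.500 = 28.82 mg/L.
Initial deficit D₀ = C_s − DO₀ = 9.67 − 7.204 = 2.466 mg/L.
t_c = (1/0.5850) ln[(0.840/0.255)(1 − 2.466×0.5850/(0.255×28.82))] = 1.709 × ln(2.647) = 1.664 d.
D_c = (0.255/0.840) × 28.82 × e^(−0.255×1.664) = 0.3036 × 28.82 × 0.6542 = 5.723 mg/L.
Minimum DO = 9.67 − 5.723 = 3.947 mg/L.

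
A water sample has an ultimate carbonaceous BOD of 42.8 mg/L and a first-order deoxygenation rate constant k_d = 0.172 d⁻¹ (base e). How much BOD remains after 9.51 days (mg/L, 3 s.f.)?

L_t = L₀ e^(−k_d t) = 42.8 × e^(−0.172×9.51) = 42.8 × 0.1948 = 8.338 mg/L.

L ≈ 8.34 mg/L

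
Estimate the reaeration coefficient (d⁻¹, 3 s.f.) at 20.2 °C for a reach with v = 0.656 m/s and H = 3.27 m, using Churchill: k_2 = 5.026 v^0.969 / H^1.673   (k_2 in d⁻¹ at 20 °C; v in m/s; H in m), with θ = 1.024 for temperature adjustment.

k_2(20) = 5.026 × 0.656^0.969 / 3.27^1.673 = 5.026 × 0.6646 / 7.258 = 0.4602 d⁻¹.
k_2(20.2) = 0.4602 × 1.024^(20.2−20) = 0.4602 × 1.005 = 0.4624 d⁻¹.

k_2 ≈ 0.462 d⁻¹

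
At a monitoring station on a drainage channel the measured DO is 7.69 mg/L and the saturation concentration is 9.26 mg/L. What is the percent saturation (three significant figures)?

83.0 % saturation

% saturation = C/C_s × 100 = 7.69/9.26 × 100 = 83.0 %.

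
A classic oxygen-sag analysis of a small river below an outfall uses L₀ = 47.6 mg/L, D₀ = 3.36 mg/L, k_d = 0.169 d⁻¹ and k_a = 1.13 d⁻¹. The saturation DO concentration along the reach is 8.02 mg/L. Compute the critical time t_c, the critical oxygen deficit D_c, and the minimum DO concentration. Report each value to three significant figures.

At the critical point dD/dt = 0, so k_d L₀ e^(−k_d t) = k_a D. Substituting D(t) from the Streeter–Phelps equation and solving for t gives
t_c = ln[(k_a/k_d)(1 − D₀(k_a−k_d)/(k_d L₀))] / (k_a−k_d).
Here k_a−k_d = 0.9610 d⁻¹ and 1 − D₀(k_a−k_d)/(k_d L₀) = 1 − 3.36×0.9610/(0.169×47.6) = 0.5986, so
t_c = ln(6.686 × 0.5986) / 0.9610 = 1.387 / 0.9610 = 1.443 d.
L(t_c) = L₀ e^(−k_d t_c) = 47.6 × 0.7836 = 37.30 mg/L, and at the critical point k_a D_c = k_d L, so D_c = (0.169/1.13) × 37.30 = 5.578 mg/L.
Minimum DO = C_s − D_c = 8.02 − 5.578 = 2.442 mg/L.

t_c ≈ 1.44 d; D_c ≈ 5.58 mg/L; min DO ≈ 2.44 mg/L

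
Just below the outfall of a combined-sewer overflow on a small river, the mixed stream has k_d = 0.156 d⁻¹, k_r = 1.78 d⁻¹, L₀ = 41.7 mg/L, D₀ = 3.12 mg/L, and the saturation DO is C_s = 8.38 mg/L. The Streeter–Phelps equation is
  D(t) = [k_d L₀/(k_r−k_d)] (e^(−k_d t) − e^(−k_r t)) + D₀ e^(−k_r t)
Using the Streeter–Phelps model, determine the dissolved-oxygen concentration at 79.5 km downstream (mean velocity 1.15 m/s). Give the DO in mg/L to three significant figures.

Travel time t = x/v = 79.5 km / (1.15 m/s) = 79500 m / 1.15 m/s = 69130 s = 0.8001 d.
k_d L₀/(k_r−k_d) = 0.156×41.7/(1.78−0.156) = 6.505/1.624 = 4.006 mg/L.
e^(−k_d t) = e^(−0.156×0.8001) = 0.8827; e^(−k_r t) = e^(−1.78×0.8001) = 0.2407.
D = 4.006 × (0.8827 − 0.2407) + 3.12 × 0.2407 = 2.571 + 0.7510 = 3.322 mg/L.
DO = C_s − D = 8.38 − 3.322 = 5.058 mg/L.

DO ≈ 5.06 mg/L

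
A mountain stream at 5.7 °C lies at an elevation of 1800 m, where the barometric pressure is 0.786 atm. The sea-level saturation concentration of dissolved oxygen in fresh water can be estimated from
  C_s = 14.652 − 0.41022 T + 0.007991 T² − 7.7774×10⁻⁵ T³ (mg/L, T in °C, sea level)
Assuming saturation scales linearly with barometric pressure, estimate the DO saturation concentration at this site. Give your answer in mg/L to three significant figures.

C_s ≈ 9.87 mg/L

At sea level: C_s = 14.652 − 0.41022×5.7 + 0.007991×5.7² − 7.7774×10⁻⁵×5.7³ = 12.56 mg/L.
Pressure correction: C_s' = 12.56 × 0.786 = 9.871 mg/L.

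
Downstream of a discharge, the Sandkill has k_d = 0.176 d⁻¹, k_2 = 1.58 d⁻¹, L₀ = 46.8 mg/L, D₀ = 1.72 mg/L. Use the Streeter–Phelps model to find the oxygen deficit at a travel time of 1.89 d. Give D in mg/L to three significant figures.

D ≈ 4.00 mg/L

k_d L₀/(k_2−k_d) = 0.176×46.8/(1.58−0.176) = 8.237/1.404 = 5.867 mg/L.
e^(−k_d t) = e^(−0.176×1.890) = 0.7170; e^(−k_2 t) = e^(−1.58×1.890) = 0.05048.
D = 5.867 × (0.7170 − 0.05048) + 1.72 × 0.05048 = 3.910 + 0.08682 = 3.997 mg/L.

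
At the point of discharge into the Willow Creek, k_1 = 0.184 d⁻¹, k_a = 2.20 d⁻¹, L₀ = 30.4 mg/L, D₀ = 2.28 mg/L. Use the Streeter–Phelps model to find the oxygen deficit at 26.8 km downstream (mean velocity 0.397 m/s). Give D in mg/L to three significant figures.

Travel time t = x/v = 26.8 km / (0.397 m/s) = 26800 m / 0.397 m/s = 67510 s = 0.7813 d.
k_1 L₀/(k_a−k_1) = 0.184×30.4/(2.20−0.184) = 5.594/2.016 = 2.775 mg/L.
e^(−k_1 t) = e^(−0.184×0.7813) = 0.8661; e^(−k_a t) = e^(−2.20×0.7813) = 0.1793.
D = 2.775 × (0.8661 − 0.1793) + 2.28 × 0.1793 = 1.906 + 0.4087 = 2.314 mg/L.

D ≈ 2.31 mg/L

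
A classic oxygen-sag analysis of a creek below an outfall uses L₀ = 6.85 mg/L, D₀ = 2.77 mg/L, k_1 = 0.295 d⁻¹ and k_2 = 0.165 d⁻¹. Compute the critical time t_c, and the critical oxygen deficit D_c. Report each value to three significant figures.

With k_2/k_1 = 0.5593 and 1 − D₀(k_2−k_1)/(k_1 L₀) = 1.178,
t_c = ln(0.5593 × 1.178) / (0.165 − 0.295) = ln(0.6590) / -0.1300 = -0.4170/-0.1300 = 3.208 d.
D_c = (k_1/k_2) L₀ e^(−k_1 t_c) = (0.295/0.165) × 6.85 × e^(−0.295×3.208) = 1.788 × 6.85 × 0.3882 = 4.754 mg/L.

t_c ≈ 3.21 d; D_c ≈ 4.75 mg/L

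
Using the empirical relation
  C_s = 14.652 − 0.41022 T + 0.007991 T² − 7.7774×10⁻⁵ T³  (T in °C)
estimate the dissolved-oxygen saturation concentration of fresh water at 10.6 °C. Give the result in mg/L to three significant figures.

C_s ≈ 11.1 mg/L

C_s = 14.652 − 0.41022×10.6 + 0.007991×10.6² − 7.7774×10⁻⁵×10.6³ = 11.11 mg/L.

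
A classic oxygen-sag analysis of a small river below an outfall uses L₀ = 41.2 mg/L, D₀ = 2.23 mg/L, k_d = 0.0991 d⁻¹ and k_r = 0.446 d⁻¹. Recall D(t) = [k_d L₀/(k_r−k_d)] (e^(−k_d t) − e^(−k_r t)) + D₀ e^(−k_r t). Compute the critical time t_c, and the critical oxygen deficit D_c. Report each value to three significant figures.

At the critical point dD/dt = 0, so k_d L₀ e^(−k_d t) = k_r D. Substituting D(t) from the Streeter–Phelps equation and solving for t gives
t_c = ln[(k_r/k_d)(1 − D₀(k_r−k_d)/(k_d L₀))] / (k_r−k_d).
Here k_r−k_d = 0.3469 d⁻¹ and 1 − D₀(k_r−k_d)/(k_d L₀) = 1 − 2.23×0.3469/(0.0991×41.2) = 0.8105, so
t_c = ln(4.501 × 0.8105) / 0.3469 = 1.294 / 0.3469 = 3.731 d.
L(t_c) = L₀ e^(−k_d t_c) = 41.2 × 0.6909 = 28.47 mg/L, and at the critical point k_r D_c = k_d L, so D_c = (0.0991/0.446) × 28.47 = 6.325 mg/L.

t_c ≈ 3.73 d; D_c ≈ 6.33 mg/L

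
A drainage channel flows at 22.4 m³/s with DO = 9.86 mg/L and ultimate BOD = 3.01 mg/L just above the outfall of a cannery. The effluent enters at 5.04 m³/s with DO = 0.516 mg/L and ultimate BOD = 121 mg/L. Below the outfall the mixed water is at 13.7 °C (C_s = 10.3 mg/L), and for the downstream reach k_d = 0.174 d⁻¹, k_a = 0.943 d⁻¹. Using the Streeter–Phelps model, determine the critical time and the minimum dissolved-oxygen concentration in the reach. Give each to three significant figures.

t_c ≈ 1.56 d; minimum DO ≈ 6.83 mg/L

Mixed DO = (22.4×9.86 + 5.04×0.516)/(22.4+5.04) = 223.5/27.44 = 8.144 mg/L.
Mixed L₀ = (22.4×3.01 + 5.04×121)/(27.44) = 677.3/27.44 = 24.68 mg/L.
Initial deficit D₀ = C_s − DO₀ = 10.3 − 8.144 = 2.156 mg/L.
t_c = (1/0.7690) ln[(0.943/0.174)(1 − 2.156×0.7690/(0.174×24.68))] = 1.300 × ln(3.327) = 1.563 d.
D_c = (0.174/0.943) × 24.68 × e^(−0.174×1.563) = 0.1845 × 24.68 × 0.7619 = 3.470 mg/L.
Minimum DO = 10.3 − 3.470 = 6.830 mg/L.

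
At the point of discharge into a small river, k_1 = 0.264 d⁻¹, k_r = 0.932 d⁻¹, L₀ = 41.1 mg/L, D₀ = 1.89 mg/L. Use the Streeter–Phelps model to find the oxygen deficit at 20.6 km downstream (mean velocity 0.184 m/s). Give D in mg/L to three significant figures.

D ≈ 7.25 mg/L

Travel time t = x/v = 20.6 km / (0.184 m/s) = 20600 m / 0.184 m/s = 112000 s = 1.296 d.
k_1 L₀/(k_r−k_1) = 0.264×41.1/(0.932−0.264) = 10.85/0.6680 = 16.24 mg/L.
e^(−k_1 t) = e^(−0.264×1.296) = 0.7103; e^(−k_r t) = e^(−0.932×1.296) = 0.2989.
D = 16.24 × (0.7103 − 0.2989) + 1.89 × 0.2989 = 6.682 + 0.5649 = 7.247 mg/L.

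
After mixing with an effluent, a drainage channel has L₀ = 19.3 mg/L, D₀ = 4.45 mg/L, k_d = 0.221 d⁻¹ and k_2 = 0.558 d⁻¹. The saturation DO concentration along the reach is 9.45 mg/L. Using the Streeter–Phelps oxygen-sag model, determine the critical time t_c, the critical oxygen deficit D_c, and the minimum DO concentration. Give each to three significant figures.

At the critical point dD/dt = 0, so k_d L₀ e^(−k_d t) = k_2 D. Substituting D(t) from the Streeter–Phelps equation and solving for t gives
t_c = ln[(k_2/k_d)(1 − D₀(k_2−k_d)/(k_d L₀))] / (k_2−k_d).
Here k_2−k_d = 0.3370 d⁻¹ and 1 − D₀(k_2−k_d)/(k_d L₀) = 1 − 4.45×0.3370/(0.221×19.3) = 0.6484, so
t_c = ln(2.525 × 0.6484) / 0.3370 = 0.4930 / 0.3370 = 1.463 d.
D_c = (k_d/k_2) L₀ e^(−k_d t_c) = (0.221/0.558) × 19.3 × e^(−0.221×1.463) = 0.3961 × 19.3 × 0.7238 = 5.532 mg/L.
Minimum DO = C_s − D_c = 9.45 − 5.532 = 3.918 mg/L.

t_c ≈ 1.46 d; D_c ≈ 5.53 mg/L; min DO ≈ 3.92 mg/L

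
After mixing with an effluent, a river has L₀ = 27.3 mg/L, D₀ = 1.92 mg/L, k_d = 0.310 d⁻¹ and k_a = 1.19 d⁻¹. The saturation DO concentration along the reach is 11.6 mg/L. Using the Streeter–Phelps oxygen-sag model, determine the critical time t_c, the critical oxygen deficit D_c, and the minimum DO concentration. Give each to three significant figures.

t_c ≈ 1.28 d; D_c ≈ 4.79 mg/L; min DO ≈ 6.81 mg/L

t_c = [1/(k_a−k_d)] ln[(k_a/k_d)(1 − D₀(k_a−k_d)/(k_d L₀))]
= [1/(1.19−0.310)] ln[(1.19/0.310)(1 − 1.92×0.8800/(0.310×27.3))]
= (1/0.8800) ln[3.839 × 0.8004] = 1.136 × ln(3.072) = 1.136 × 1.122 = 1.275 d.
D_c = (k_d/k_a) L₀ e^(−k_d t_c) = (0.310/1.19) × 27.3 × e^(−0.310×1.275) = 0.2605 × 27.3 × 0.6734 = 4.789 mg/L.
Minimum DO = C_s − D_c = 11.6 − 4.789 = 6.811 mg/L.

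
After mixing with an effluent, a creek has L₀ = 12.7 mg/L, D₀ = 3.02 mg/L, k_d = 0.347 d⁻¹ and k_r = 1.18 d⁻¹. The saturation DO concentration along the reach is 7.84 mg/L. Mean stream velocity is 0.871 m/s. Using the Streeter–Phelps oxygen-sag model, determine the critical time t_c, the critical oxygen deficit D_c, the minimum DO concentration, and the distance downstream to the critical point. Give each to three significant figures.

t_c ≈ 0.454 d; D_c ≈ 3.19 mg/L; min DO ≈ 4.65 mg/L; x_c ≈ 34.1 km

t_c = [1/(k_r−k_d)] ln[(k_r/k_d)(1 − D₀(k_r−k_d)/(k_d L₀))]
= [1/(1.18−0.347)] ln[(1.18/0.347)(1 − 3.02×0.8330/(0.347×12.7))]
= (1/0.8330) ln[3.401 × 0.4292] = 1.200 × ln(1.459) = 1.200 × 0.3780 = 0.4538 d.
L(t_c) = L₀ e^(−k_d t_c) = 12.7 × 0.8543 = 10.85 mg/L, and at the critical point k_r D_c = k_d L, so D_c = (0.347/1.18) × 10.85 = 3.191 mg/L.
Minimum DO = C_s − D_c = 7.84 − 3.191 = 4.649 mg/L.
x_c = v t_c = 0.871 m/s × 0.4538 d × 86400 s/d = 34150 m ≈ 34.1 km.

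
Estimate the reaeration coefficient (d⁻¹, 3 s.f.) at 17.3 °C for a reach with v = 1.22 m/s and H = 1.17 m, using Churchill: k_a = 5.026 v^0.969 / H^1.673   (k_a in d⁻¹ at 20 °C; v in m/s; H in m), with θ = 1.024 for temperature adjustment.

k_a ≈ 4.40 d⁻¹

k_a(20) = 5.026 × 1.22^0.969 / 1.17^1.673 = 5.026 × 1.213 / 1.300 = 4.686 d⁻¹.
k_a(17.3) = 4.686 × 1.024^(17.3−20) = 4.686 × 0.9380 = 4.396 d⁻¹.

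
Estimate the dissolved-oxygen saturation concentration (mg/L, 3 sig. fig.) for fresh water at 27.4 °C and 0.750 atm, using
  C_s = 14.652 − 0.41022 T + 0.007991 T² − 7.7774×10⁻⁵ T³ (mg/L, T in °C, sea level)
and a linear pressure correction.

At sea level: C_s = 14.652 − 0.41022×27.4 + 0.007991×27.4² − 7.7774×10⁻⁵×27.4³ = 7.811 mg/L.
Pressure correction: C_s' = 7.811 × 0.750 = 5.859 mg/L.

C_s ≈ 5.86 mg/L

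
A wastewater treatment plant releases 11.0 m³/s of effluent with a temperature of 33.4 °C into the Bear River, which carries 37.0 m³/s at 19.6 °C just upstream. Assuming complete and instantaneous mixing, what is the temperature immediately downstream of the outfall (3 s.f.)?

Flow-weighted mixing: C = (Q_r C_r + Q_w C_w)/(Q_r + Q_w)
= (37.0×19.6 + 11.0×33.4)/(37.0 + 11.0) = 1093/48.00 = 22.76 °C.

22.8 °C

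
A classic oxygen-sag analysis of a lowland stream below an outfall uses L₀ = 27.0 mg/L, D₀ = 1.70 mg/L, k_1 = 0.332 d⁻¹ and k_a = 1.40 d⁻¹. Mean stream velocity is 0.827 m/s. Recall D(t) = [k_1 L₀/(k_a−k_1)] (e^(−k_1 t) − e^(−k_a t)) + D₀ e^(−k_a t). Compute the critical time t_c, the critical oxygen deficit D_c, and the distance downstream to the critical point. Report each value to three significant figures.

At the critical point dD/dt = 0, so k_1 L₀ e^(−k_1 t) = k_a D. Substituting D(t) from the Streeter–Phelps equation and solving for t gives
t_c = ln[(k_a/k_1)(1 − D₀(k_a−k_1)/(k_1 L₀))] / (k_a−k_1).
Here k_a−k_1 = 1.068 d⁻¹ and 1 − D₀(k_a−k_1)/(k_1 L₀) = 1 − 1.70×1.068/(0.332×27.0) = 0.7975, so
t_c = ln(4.217 × 0.7975) / 1.068 = 1.213 / 1.068 = 1.136 d.
L(t_c) = L₀ e^(−k_1 t_c) = 27.0 × 0.6859 = 18.52 mg/L, and at the critical point k_a D_c = k_1 L, so D_c = (0.332/1.40) × 18.52 = 4.392 mg/L.
x_c = v t_c = 0.827 m/s × 1.136 d × 86400 s/d = 81140 m ≈ 81.1 km.

t_c ≈ 1.14 d; D_c ≈ 4.39 mg/L; x_c ≈ 81.1 km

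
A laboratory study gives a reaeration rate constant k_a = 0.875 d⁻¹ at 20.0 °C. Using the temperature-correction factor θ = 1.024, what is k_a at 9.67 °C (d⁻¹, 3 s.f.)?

k_a(T₂) = k_a(T₁) · θ^(T₂−T₁) = 0.875 × 1.024^(9.67−20.0)
= 0.875 × 1.024^-10.3 = 0.875 × 0.7827 = 0.6849 d⁻¹.

k_a ≈ 0.685 d⁻¹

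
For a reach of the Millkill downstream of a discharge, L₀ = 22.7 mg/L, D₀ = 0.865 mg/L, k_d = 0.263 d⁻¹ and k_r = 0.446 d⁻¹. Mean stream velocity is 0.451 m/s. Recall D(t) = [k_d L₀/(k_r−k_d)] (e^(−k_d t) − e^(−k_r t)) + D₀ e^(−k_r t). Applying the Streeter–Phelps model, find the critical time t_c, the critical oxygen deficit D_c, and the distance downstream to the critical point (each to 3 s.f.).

t_c ≈ 2.74 d; D_c ≈ 6.51 mg/L; x_c ≈ 107 km

At the critical point dD/dt = 0, so k_d L₀ e^(−k_d t) = k_r D. Substituting D(t) from the Streeter–Phelps equation and solving for t gives
t_c = ln[(k_r/k_d)(1 − D₀(k_r−k_d)/(k_d L₀))] / (k_r−k_d).
Here k_r−k_d = 0.1830 d⁻¹ and 1 − D₀(k_r−k_d)/(k_d L₀) = 1 − 0.865×0.1830/(0.263×22.7) = 0.9735, so
t_c = ln(1.696 × 0.9735) / 0.1830 = 0.5013 / 0.1830 = 2.739 d.
L(t_c) = L₀ e^(−k_d t_c) = 22.7 × 0.4865 = 11.04 mg/L, and at the critical point k_r D_c = k_d L, so D_c = (0.263/0.446) × 11.04 = 6.513 mg/L.
x_c = v t_c = 0.451 m/s × 2.739 d × 86400 s/d = 106700 m ≈ 107 km.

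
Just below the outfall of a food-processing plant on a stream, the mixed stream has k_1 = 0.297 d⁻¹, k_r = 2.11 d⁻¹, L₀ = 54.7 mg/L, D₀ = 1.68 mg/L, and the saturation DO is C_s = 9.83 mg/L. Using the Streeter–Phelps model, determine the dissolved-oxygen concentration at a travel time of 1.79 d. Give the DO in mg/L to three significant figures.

DO ≈ 4.73 mg/L

k_1 L₀/(k_r−k_1) = 0.297×54.7/(2.11−0.297) = 16.25/1.813 = 8.961 mg/L.
e^(−k_1 t) = e^(−0.297×1.790) = 0.5876; e^(−k_r t) = e^(−2.11×1.790) = 0.02289.
D = 8.961 × (0.5876 − 0.02289) + 1.68 × 0.02289 = 5.061 + 0.03846 = 5.099 mg/L.
DO = C_s − D = 9.83 − 5.099 = 4.731 mg/L.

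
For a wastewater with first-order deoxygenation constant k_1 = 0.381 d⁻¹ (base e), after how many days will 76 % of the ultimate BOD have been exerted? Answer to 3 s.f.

t ≈ 3.75 d

y/L₀ = 1 − e^(−k_1 t) = 0.76 ⇒ e^(−k_1 t) = 0.240
t = −ln(0.240) / 0.381 = 1.427 / 0.381 = 3.746 d.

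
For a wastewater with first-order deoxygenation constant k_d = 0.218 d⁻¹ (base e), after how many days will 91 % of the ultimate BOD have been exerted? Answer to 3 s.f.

y/L₀ = 1 − e^(−k_d t) = 0.91 ⇒ e^(−k_d t) = 0.0900
t = −ln(0.0900) / 0.218 = 2.408 / 0.218 = 11.05 d.

t ≈ 11.0 d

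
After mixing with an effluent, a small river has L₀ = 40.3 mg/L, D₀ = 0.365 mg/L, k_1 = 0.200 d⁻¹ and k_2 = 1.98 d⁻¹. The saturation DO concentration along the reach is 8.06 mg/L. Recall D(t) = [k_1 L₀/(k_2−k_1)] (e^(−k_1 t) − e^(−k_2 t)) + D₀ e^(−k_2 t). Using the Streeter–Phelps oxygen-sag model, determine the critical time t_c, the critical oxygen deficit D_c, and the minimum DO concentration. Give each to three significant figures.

t_c = [1/(k_2−k_1)] ln[(k_2/k_1)(1 − D₀(k_2−k_1)/(k_1 L₀))]
= [1/(1.98−0.200)] ln[(1.98/0.200)(1 − 0.365×1.780/(0.200×40.3))]
= (1/1.780) ln[9.900 × 0.9194] = 0.5618 × ln(9.102) = 0.5618 × 2.208 = 1.241 d.
L(t_c) = L₀ e^(−k_1 t_c) = 40.3 × 0.7802 = 31.44 mg/L, and at the critical point k_2 D_c = k_1 L, so D_c = (0.200/1.98) × 31.44 = 3.176 mg/L.
Minimum DO = C_s − D_c = 8.06 − 3.176 = 4.884 mg/L.

t_c ≈ 1.24 d; D_c ≈ 3.18 mg/L; min DO ≈ 4.88 mg/L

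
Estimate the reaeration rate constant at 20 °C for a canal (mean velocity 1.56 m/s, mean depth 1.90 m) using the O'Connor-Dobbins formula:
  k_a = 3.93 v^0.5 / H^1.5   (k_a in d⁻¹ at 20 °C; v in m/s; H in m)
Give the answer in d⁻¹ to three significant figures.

k_a ≈ 1.87 d⁻¹

k_a = 3.93 × 1.56^0.5 / 1.90^1.5 = 3.93 × 1.249 / 2.619 = 1.874 d⁻¹.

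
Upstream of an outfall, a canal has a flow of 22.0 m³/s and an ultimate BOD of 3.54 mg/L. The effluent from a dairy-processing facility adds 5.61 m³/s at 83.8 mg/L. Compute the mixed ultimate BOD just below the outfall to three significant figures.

Flow-weighted mixing: C = (Q_r C_r + Q_w C_w)/(Q_r + Q_w)
= (22.0×3.54 + 5.61×83.8)/(22.0 + 5.61) = 548.0/27.61 = 19.85 mg/L.

19.8 mg/L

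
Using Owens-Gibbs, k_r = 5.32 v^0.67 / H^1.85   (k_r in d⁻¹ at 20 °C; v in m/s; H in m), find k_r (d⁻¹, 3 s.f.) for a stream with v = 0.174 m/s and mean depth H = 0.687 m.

k_r ≈ 3.30 d⁻¹

k_r = 5.32 × 0.174^0.67 / 0.687^1.85 = 5.32 × 0.3099 / 0.4993 = 3.301 d⁻¹.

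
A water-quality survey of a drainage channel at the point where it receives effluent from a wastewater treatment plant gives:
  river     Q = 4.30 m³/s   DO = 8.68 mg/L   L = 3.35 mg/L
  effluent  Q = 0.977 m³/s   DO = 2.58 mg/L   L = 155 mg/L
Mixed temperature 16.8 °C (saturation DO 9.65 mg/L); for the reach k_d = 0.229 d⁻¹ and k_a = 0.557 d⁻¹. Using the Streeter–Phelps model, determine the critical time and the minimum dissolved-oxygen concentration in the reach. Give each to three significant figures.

t_c ≈ 2.40 d; minimum DO ≈ 2.20 mg/L

Mixed DO = (4.30×8.68 + 0.977×2.58)/(4.30+0.977) = 39.84/5.277 = 7.551 mg/L.
Mixed L₀ = (4.30×3.35 + 0.977×155)/(5.277) = 165.8/5.277 = 31.43 mg/L.
Initial deficit D₀ = C_s − DO₀ = 9.65 − 7.551 = 2.099 mg/L.
t_c = (1/0.3280) ln[(0.557/0.229)(1 − 2.099×0.3280/(0.229×31.43))] = 3.049 × ln(2.200) = 2.403 d.
D_c = (0.229/0.557) × 31.43 × e^(−0.229×2.403) = 0.4111 × 31.43 × 0.5767 = 7.452 mg/L.
Minimum DO = 9.65 − 7.452 = 2.198 mg/L.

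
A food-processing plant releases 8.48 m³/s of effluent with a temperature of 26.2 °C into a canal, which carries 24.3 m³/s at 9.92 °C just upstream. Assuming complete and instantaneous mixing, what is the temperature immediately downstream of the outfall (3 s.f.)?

Flow-weighted mixing: C = (Q_r C_r + Q_w C_w)/(Q_r + Q_w)
= (24.3×9.92 + 8.48×26.2)/(24.3 + 8.48) = 463.2/32.78 = 14.13 °C.

14.1 °C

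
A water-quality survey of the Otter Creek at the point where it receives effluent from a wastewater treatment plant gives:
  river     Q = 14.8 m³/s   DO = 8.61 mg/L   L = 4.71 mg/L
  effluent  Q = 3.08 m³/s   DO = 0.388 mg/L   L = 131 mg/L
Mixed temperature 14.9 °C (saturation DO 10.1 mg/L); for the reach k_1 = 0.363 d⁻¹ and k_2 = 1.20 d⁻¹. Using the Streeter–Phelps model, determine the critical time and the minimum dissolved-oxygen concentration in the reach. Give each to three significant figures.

Mixed DO = (14.8×8.61 + 3.08×0.388)/(14.8+3.08) = 128.6/17.88 = 7.194 mg/L.
Mixed L₀ = (14.8×4.71 + 3.08×131)/(17.88) = 473.2/17.88 = 26.46 mg/L.
Initial deficit D₀ = C_s − DO₀ = 10.1 − 7.194 = 2.906 mg/L.
t_c = (1/0.8370) ln[(1.20/0.363)(1 − 2.906×0.8370/(0.363×26.46))] = 1.195 × ln(2.469) = 1.080 d.
D_c = (0.363/1.20) × 26.46 × e^(−0.363×1.080) = 0.3025 × 26.46 × 0.6758 = 5.410 mg/L.
Minimum DO = 10.1 − 5.410 = 4.690 mg/L.

t_c ≈ 1.08 d; minimum DO ≈ 4.69 mg/L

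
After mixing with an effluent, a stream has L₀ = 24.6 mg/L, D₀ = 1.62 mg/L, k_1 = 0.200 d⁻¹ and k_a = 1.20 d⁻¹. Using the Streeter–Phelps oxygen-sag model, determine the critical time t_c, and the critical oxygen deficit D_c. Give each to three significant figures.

t_c = [1/(k_a−k_1)] ln[(k_a/k_1)(1 − D₀(k_a−k_1)/(k_1 L₀))]
= [1/(1.20−0.200)] ln[(1.20/0.200)(1 − 1.62×1.000/(0.200×24.6))]
= (1/1.000) ln[6.000 × 0.6707] = 1.000 × ln(4.024) = 1.000 × 1.392 = 1.392 d.
L(t_c) = L₀ e^(−k_1 t_c) = 24.6 × 0.7569 = 18.62 mg/L, and at the critical point k_a D_c = k_1 L, so D_c = (0.200/1.20) × 18.62 = 3.103 mg/L.

t_c ≈ 1.39 d; D_c ≈ 3.10 mg/L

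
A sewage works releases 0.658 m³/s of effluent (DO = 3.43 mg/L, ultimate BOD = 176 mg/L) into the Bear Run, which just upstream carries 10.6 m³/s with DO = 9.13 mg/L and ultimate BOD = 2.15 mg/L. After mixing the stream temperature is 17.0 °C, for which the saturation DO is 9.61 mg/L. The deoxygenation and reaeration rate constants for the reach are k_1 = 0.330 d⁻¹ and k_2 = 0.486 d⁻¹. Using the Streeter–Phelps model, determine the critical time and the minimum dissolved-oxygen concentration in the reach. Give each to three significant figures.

t_c ≈ 2.28 d; minimum DO ≈ 5.67 mg/L

Mixed DO = (10.6×9.13 + 0.658×3.43)/(10.6+0.658) = 99.03/11.26 = 8.797 mg/L.
Mixed L₀ = (10.6×2.15 + 0.658×176)/(11.26) = 138.6/11.26 = 12.31 mg/L.
Initial deficit D₀ = C_s − DO₀ = 9.61 − 8.797 = 0.8131 mg/L.
t_c = (1/0.1560) ln[(0.486/0.330)(1 − 0.8131×0.1560/(0.330×12.31))] = 6.410 × ln(1.427) = 2.278 d.
D_c = (0.330/0.486) × 12.31 × e^(−0.330×2.278) = 0.6790 × 12.31 × 0.4715 = 3.942 mg/L.
Minimum DO = 9.61 − 3.942 = 5.668 mg/L.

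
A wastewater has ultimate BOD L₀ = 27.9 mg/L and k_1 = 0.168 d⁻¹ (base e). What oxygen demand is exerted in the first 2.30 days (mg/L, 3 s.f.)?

y_t = L₀(1 − e^(−k_1 t)) = 27.9 × (1 − e^(−0.168×2.30))
= 27.9 × (1 − 0.6795) = 27.9 × 0.3205 = 8.942 mg/L.

y ≈ 8.94 mg/L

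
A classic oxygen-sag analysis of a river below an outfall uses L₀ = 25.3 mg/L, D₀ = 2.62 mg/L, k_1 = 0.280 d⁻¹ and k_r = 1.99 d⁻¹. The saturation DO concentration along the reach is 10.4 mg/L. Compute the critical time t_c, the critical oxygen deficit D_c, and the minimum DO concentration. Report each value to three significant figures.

t_c = [1/(k_r−k_1)] ln[(k_r/k_1)(1 − D₀(k_r−k_1)/(k_1 L₀))]
= [1/(1.99−0.280)] ln[(1.99/0.280)(1 − 2.62×1.710/(0.280×25.3))]
= (1/1.710) ln[7.107 × 0.3676] = 0.5848 × ln(2.612) = 0.5848 × 0.9602 = 0.5615 d.
L(t_c) = L₀ e^(−k_1 t_c) = 25.3 × 0.8545 = 21.62 mg/L, and at the critical point k_r D_c = k_1 L, so D_c = (0.280/1.99) × 21.62 = 3.042 mg/L.
Minimum DO = C_s − D_c = 10.4 − 3.042 = 7.358 mg/L.

t_c ≈ 0.562 d; D_c ≈ 3.04 mg/L; min DO ≈ 7.36 mg/L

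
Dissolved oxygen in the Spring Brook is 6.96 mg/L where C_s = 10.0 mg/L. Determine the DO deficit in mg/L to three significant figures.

D = C_s − C = 10.0 − 6.96 = 3.04 mg/L.

D ≈ 3.04 mg/L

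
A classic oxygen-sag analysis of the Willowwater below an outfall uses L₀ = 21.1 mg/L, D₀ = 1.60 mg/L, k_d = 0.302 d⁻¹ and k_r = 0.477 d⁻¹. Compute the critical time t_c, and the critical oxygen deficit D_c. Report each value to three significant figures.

t_c = [1/(k_r−k_d)] ln[(k_r/k_d)(1 − D₀(k_r−k_d)/(k_d L₀))]
= [1/(0.477−0.302)] ln[(0.477/0.302)(1 − 1.60×0.1750/(0.302×21.1))]
= (1/0.1750) ln[1.579 × 0.9561] = 5.714 × ln(1.510) = 5.714 × 0.4122 = 2.355 d.
D_c = (k_d/k_r) L₀ e^(−k_d t_c) = (0.302/0.477) × 21.1 × e^(−0.302×2.355) = 0.6331 × 21.1 × 0.4910 = 6.560 mg/L.

t_c ≈ 2.36 d; D_c ≈ 6.56 mg/L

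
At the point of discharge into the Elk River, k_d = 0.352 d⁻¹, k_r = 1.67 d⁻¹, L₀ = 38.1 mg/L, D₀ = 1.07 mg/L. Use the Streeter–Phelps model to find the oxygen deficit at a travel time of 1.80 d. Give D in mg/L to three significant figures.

D ≈ 4.95 mg/L

k_d L₀/(k_r−k_d) = 0.352×38.1/(1.67−0.352) = 13.41/1.318 = 10.18 mg/L.
e^(−k_d t) = e^(−0.352×1.800) = 0.5307; e^(−k_r t) = e^(−1.67×1.800) = 0.04949.
D = 10.18 × (0.5307 − 0.04949) + 1.07 × 0.04949 = 4.896 + 0.05295 = 4.949 mg/L.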